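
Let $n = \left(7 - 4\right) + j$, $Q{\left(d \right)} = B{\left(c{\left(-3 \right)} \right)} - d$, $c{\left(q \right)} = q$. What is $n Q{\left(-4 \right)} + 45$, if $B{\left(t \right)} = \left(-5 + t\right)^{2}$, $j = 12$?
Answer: $1065$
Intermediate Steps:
$Q{\left(d \right)} = 64 - d$ ($Q{\left(d \right)} = \left(-5 - 3\right)^{2} - d = \left(-8\right)^{2} - d = 64 - d$)
$n = 15$ ($n = \left(7 - 4\right) + 12 = 3 + 12 = 15$)
$n Q{\left(-4 \right)} + 45 = 15 \left(64 - -4\right) + 45 = 15 \left(64 + 4\right) + 45 = 15 \cdot 68 + 45 = 1020 + 45 = 1065$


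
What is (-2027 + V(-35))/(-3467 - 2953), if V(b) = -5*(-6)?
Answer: 1997/6420 ≈ 0.31106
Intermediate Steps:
V(b) = 30
(-2027 + V(-35))/(-3467 - 2953) = (-2027 + 30)/(-3467 - 2953) = -1997/(-6420) = -1997*(-1/6420) = 1997/6420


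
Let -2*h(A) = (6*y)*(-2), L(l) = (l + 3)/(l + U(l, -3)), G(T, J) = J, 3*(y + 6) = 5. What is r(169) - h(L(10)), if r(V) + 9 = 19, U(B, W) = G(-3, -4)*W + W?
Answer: 36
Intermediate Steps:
y = -13/3 (y = -6 + (⅓)*5 = -6 + 5/3 = -13/3 ≈ -4.3333)
U(B, W) = -3*W (U(B, W) = -4*W + W = -3*W)
L(l) = (3 + l)/(9 + l) (L(l) = (l + 3)/(l - 3*(-3)) = (3 + l)/(l + 9) = (3 + l)/(9 + l))
r(V) = 10 (r(V) = -9 + 19 = 10)
h(A) = -26 (h(A) = -6*(-13/3)*(-2)/2 = -(-13)*(-2) = -½*52 = -26)
r(169) - h(L(10)) = 10 - 1*(-26) = 10 + 26 = 36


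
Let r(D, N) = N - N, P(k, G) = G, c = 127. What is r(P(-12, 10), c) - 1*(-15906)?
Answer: 15906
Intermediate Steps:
r(D, N) = 0
r(P(-12, 10), c) - 1*(-15906) = 0 - 1*(-15906) = 0 + 15906 = 15906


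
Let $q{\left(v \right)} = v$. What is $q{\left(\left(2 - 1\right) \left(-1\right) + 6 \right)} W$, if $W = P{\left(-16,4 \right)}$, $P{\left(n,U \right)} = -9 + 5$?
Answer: $-20$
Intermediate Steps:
$P{\left(n,U \right)} = -4$
$W = -4$
$q{\left(\left(2 - 1\right) \left(-1\right) + 6 \right)} W = \left(\left(2 - 1\right) \left(-1\right) + 6\right) \left(-4\right) = \left(1 \left(-1\right) + 6\right) \left(-4\right) = \left(-1 + 6\right) \left(-4\right) = 5 \left(-4\right) = -20$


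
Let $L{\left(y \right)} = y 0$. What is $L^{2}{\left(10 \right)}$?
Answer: $0$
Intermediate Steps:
$L{\left(y \right)} = 0$
$L^{2}{\left(10 \right)} = 0^{2} = 0$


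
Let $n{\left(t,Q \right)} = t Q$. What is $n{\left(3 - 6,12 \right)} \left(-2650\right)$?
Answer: $95400$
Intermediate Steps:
$n{\left(t,Q \right)} = Q t$
$n{\left(3 - 6,12 \right)} \left(-2650\right) = 12 \left(3 - 6\right) \left(-2650\right) = 12 \left(-3\right) \left(-2650\right) = \left(-36\right) \left(-2650\right) = 95400$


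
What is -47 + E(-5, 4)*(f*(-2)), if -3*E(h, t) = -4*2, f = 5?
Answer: -221/3 ≈ -73.667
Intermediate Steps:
E(h, t) = 8/3 (E(h, t) = -(-4)*2/3 = -1/3*(-8) = 8/3)
-47 + E(-5, 4)*(f*(-2)) = -47 + 8*(5*(-2))/3 = -47 + (8/3)*(-10) = -47 - 80/3 = -221/3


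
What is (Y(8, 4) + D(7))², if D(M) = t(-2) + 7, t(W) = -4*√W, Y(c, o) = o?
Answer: 89 - 88*I*√2 ≈ 89.0 - 124.45*I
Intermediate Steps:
D(M) = 7 - 4*I*√2 (D(M) = -4*I*√2 + 7 = 7 - 4*I*√2)
(Y(8, 4) + D(7))² = (4 + (7 - 4*I*√2))² = (11 - 4*I*√2)²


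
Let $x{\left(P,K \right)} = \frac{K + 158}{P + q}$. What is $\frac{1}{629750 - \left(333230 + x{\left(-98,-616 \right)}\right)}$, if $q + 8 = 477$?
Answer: $\frac{371}{110009378} \approx 3.3724 \cdot 10^{-6}$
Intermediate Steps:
$q = 469$ ($q = -8 + 477 = 469$)
$x{\left(P,K \right)} = \frac{158 + K}{469 + P}$ ($x{\left(P,K \right)} = \frac{K + 158}{P + 469} = \frac{158 + K}{469 + P}$)
$\frac{1}{629750 - \left(333230 + x{\left(-98,-616 \right)}\right)} = \frac{1}{629750 - \left(333230 + \frac{158 - 616}{469 - 98}\right)} = \frac{1}{629750 - \left(333230 + \frac{1}{371} \left(-458\right)\right)} = \frac{1}{629750 - \frac{123627872}{371}} = \frac{1}{\frac{110009378}{371}} = \frac{371}{110009378}$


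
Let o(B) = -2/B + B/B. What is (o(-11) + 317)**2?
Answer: 12250000/121 ≈ 1.0124e+5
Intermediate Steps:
o(B) = 1 - 2/B (o(B) = -2/B + 1 = 1 - 2/B)
(o(-11) + 317)**2 = ((-2 - 11)/(-11) + 317)**2 = (-1/11*(-13) + 317)**2 = (13/11 + 317)**2 = (3500/11)**2 = 12250000/121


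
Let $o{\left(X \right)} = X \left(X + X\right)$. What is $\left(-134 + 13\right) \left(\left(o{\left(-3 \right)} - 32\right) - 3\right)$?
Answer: $2057$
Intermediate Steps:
$o{\left(X \right)} = 2 X^{2}$ ($o{\left(X \right)} = X 2 X = 2 X^{2}$)
$\left(-134 + 13\right) \left(\left(o{\left(-3 \right)} - 32\right) - 3\right) = \left(-134 + 13\right) \left(\left(2 \left(-3\right)^{2} - 32\right) - 3\right) = - 121 \left(\left(2 \cdot 9 - 32\right) - 3\right) = - 121 \left(\left(18 - 32\right) - 3\right) = - 121 \left(-14 - 3\right) = \left(-121\right) \left(-17\right) = 2057$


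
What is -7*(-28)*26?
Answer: 5096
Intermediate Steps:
-7*(-28)*26 = 196*26 = 5096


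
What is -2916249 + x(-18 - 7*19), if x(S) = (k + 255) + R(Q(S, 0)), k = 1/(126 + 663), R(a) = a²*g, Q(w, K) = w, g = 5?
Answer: -2210769320/789 ≈ -2.8020e+6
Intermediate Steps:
R(a) = 5*a² (R(a) = a²*5 = 5*a²)
k = 1/789 ≈ 0.0012674
x(S) = 201196/789 + 5*S² (x(S) = (1/789 + 255) + 5*S² = 201196/789 + 5*S²)
-2916249 + x(-18 - 7*19) = -2916249 + (201196/789 + 5*(-18 - 7*19)²) = -2916249 + (201196/789 + 5*(-18 - 133)²) = -2916249 + (201196/789 + 5*(-151)²) = -2916249 + (201196/789 + 5*22801) = -2916249 + (201196/789 + 114005) = -2916249 + 90151141/789 = -2210769320/789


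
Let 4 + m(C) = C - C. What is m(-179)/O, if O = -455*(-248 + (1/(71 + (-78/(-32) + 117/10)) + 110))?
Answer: -1946/30544735 ≈ -6.3710e-5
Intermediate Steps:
m(C) = -4 (m(C) = -4 + (C - C) = -4 + 0 = -4)
O = 61089470/973 (O = -455*(-248 + (1/(71 + (-78*(-1/32) + 117*(1/10))) + 110)) = -455*(-248 + (1/(71 + (39/16 + 117/10)) + 110)) = -455*(-248 + (1/(71 + 1131/80) + 110)) = -455*(-248 + (1/(6811/80) + 110)) = -455*(-248 + (80/6811 + 110)) = -455*(-248 + 749290/6811) = -455*(-939838/6811) = 61089470/973 ≈ 62785.)
m(-179)/O = -4/61089470/973 = -4*973/61089470 = -1946/30544735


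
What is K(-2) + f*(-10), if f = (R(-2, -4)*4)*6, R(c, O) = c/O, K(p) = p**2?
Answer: -116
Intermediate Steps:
f = 12 (f = (-2/(-4)*4)*6 = (-2*(-1/4)*4)*6 = ((1/2)*4)*6 = 2*6 = 12)
K(-2) + f*(-10) = (-2)**2 + 12*(-10) = 4 - 120 = -116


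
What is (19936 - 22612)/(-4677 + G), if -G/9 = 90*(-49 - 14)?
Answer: -892/15451 ≈ -0.057731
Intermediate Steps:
G = 51030 (G = -810*(-49 - 14) = -810*(-63) = -9*(-5670) = 51030)
(19936 - 22612)/(-4677 + G) = (19936 - 22612)/(-4677 + 51030) = -2676/46353 = -2676*1/46353 = -892/15451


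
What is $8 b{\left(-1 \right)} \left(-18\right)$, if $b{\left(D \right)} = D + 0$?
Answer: $144$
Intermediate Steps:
$b{\left(D \right)} = D$
$8 b{\left(-1 \right)} \left(-18\right) = 8 \left(-1\right) \left(-18\right) = \left(-8\right) \left(-18\right) = 144$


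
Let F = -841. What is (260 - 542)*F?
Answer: 237162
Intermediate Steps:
(260 - 542)*F = (260 - 542)*(-841) = -282*(-841) = 237162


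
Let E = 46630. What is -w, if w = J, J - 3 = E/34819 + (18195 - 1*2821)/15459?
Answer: -2870961239/538266921 ≈ -5.3337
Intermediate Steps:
J = 2870961239/538266921 (J = 3 + (46630/34819 + (18195 - 1*2821)/15459) = 3 + (46630*(1/34819) + (18195 - 2821)*(1/15459)) = 3 + (46630/34819 + 15374*(1/15459)) = 3 + (46630/34819 + 15374/15459) = 3 + 1256160476/538266921 = 2870961239/538266921 ≈ 5.3337)
w = 2870961239/538266921 ≈ 5.3337
-w = -1*2870961239/538266921 = -2870961239/538266921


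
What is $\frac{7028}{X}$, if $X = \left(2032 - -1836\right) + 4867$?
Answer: $\frac{7028}{8735} \approx 0.80458$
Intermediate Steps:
$X = 8735$ ($X = \left(2032 + 1836\right) + 4867 = 3868 + 4867 = 8735$)
$\frac{7028}{X} = \frac{7028}{8735}$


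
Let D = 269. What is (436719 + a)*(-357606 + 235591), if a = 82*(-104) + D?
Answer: -52278546900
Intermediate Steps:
a = -8259 (a = 82*(-104) + 269 = -8528 + 269 = -8259)
(436719 + a)*(-357606 + 235591) = (436719 - 8259)*(-357606 + 235591) = 428460*(-122015) = -52278546900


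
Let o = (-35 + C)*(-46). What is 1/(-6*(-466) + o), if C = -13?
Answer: 1/5004 ≈ 0.00019984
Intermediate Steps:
o = 2208 (o = (-35 - 13)*(-46) = -48*(-46) = 2208)
1/(-6*(-466) + o) = 1/(-6*(-466) + 2208) = 1/(2796 + 2208) = 1/5004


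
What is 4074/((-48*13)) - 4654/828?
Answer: -261557/21528 ≈ -12.150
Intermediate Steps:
4074/((-48*13)) - 4654/828 = 4074/(-624) - 4654*1/828 = 4074*(-1/624) - 2327/414 = -679/104 - 2327/414 = -261557/21528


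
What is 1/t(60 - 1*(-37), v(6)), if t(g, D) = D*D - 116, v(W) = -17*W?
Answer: 1/10288 ≈ 9.7201e-5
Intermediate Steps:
t(g, D) = -116 + D² (t(g, D) = D² - 116 = -116 + D²)
1/t(60 - 1*(-37), v(6)) = 1/(-116 + (-17*6)²) = 1/(-116 + (-102)²) = 1/(-116 + 10404) = 1/10288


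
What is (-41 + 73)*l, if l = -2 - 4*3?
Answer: -448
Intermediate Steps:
l = -14 (l = -2 - 12 = -14)
(-41 + 73)*l = (-41 + 73)*(-14) = 32*(-14) = -448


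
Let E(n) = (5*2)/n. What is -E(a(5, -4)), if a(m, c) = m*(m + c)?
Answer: -2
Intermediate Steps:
a(m, c) = m*(c + m)
E(n) = 10/n
-E(a(5, -4)) = -10/(5*(-4 + 5)) = -10/(5*1) = -10/5 = -1*2 = -2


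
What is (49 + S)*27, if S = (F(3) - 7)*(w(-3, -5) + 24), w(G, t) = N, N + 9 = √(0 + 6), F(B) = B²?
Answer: 2133 + 54*√6 ≈ 2265.3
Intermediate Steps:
N = -9 + √6 (N = -9 + √(0 + 6) = -9 + √6 ≈ -6.5505)
w(G, t) = -9 + √6
S = 30 + 2*√6 (S = (3² - 7)*((-9 + √6) + 24) = (9 - 7)*(15 + √6) = 2*(15 + √6) = 30 + 2*√6 ≈ 34.899)
(49 + S)*27 = (49 + (30 + 2*√6))*27 = (79 + 2*√6)*27 = 2133 + 54*√6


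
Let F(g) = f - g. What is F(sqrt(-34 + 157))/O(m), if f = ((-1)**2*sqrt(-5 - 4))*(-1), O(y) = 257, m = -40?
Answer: -3*I/257 - sqrt(123)/257 ≈ -0.043154 - 0.011673*I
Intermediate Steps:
f = -3*I (f = (1*sqrt(-9))*(-1) = (1*(3*I))*(-1) = (3*I)*(-1) = -3*I ≈ -3.0*I)
F(g) = -g - 3*I (F(g) = -3*I - g = -g - 3*I)
F(sqrt(-34 + 157))/O(m) = (-sqrt(-34 + 157) - 3*I)/257 = (-sqrt(123) - 3*I)*(1/257) = -3*I/257 - sqrt(123)/257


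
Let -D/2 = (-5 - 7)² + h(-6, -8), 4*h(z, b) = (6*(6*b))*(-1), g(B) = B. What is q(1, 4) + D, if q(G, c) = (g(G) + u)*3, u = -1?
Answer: -432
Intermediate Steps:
h(z, b) = -9*b (h(z, b) = ((6*(6*b))*(-1))/4 = ((36*b)*(-1))/4 = (-36*b)/4 = -9*b)
q(G, c) = -3 + 3*G (q(G, c) = (G - 1)*3 = (-1 + G)*3 = -3 + 3*G)
D = -432 (D = -2*((-5 - 7)² - 9*(-8)) = -2*((-12)² + 72) = -2*(144 + 72) = -2*216 = -432)
q(1, 4) + D = (-3 + 3*1) - 432 = (-3 + 3) - 432 = 0 - 432 = -432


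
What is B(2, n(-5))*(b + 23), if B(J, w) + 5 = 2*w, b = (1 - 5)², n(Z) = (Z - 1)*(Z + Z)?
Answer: 4485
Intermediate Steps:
n(Z) = 2*Z*(-1 + Z) (n(Z) = (-1 + Z)*(2*Z) = 2*Z*(-1 + Z))
b = 16 (b = (-4)² = 16)
B(J, w) = -5 + 2*w
B(2, n(-5))*(b + 23) = (-5 + 2*(2*(-5)*(-1 - 5)))*(16 + 23) = (-5 + 2*(2*(-5)*(-6)))*39 = (-5 + 2*60)*39 = (-5 + 120)*39 = 115*39 = 4485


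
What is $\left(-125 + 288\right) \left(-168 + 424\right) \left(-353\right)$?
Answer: $-14729984$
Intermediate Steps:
$\left(-125 + 288\right) \left(-168 + 424\right) \left(-353\right) = 163 \cdot 256 \left(-353\right) = 41728 \left(-353\right) = -14729984$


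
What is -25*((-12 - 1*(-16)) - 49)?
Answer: 1125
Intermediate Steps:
-25*((-12 - 1*(-16)) - 49) = -25*((-12 + 16) - 49) = -25*(4 - 49) = -25*(-45) = 1125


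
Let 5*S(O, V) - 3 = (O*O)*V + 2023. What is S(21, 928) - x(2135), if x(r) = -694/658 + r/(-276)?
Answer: 37349315231/454020 ≈ 82264.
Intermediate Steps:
S(O, V) = 2026/5 + V*O²/5 (S(O, V) = ⅗ + ((O*O)*V + 2023)/5 = ⅗ + (O²*V + 2023)/5 = ⅗ + (V*O² + 2023)/5 = ⅗ + (2023 + V*O²)/5 = ⅗ + (2023/5 + V*O²/5) = 2026/5 + V*O²/5)
x(r) = -347/329 - r/276 (x(r) = -694*1/658 + r*(-1/276) = -347/329 - r/276)
S(21, 928) - x(2135) = (2026/5 + (⅕)*928*21²) - (-347/329 - 1/276*2135) = (2026/5 + (⅕)*928*441) - (-347/329 - 2135/276) = (2026/5 + 409248/5) - 1*(-798187/90804) = 411274/5 + 798187/90804 = 37349315231/454020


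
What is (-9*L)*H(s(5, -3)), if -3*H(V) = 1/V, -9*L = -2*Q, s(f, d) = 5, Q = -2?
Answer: -4/15 ≈ -0.26667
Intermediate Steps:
L = -4/9 (L = -(-2)*(-2)/9 = -⅑*4 = -4/9 ≈ -0.44444)
H(V) = -1/(3*V)
(-9*L)*H(s(5, -3)) = (-9*(-4/9))*(-⅓/5) = 4*(-⅓*⅕) = 4*(-1/15) = -4/15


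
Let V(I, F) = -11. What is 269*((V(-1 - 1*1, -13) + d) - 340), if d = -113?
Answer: -124816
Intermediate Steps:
269*((V(-1 - 1*1, -13) + d) - 340) = 269*((-11 - 113) - 340) = 269*(-124 - 340) = 269*(-464) = -124816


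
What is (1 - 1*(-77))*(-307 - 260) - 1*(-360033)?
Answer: 315807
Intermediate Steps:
(1 - 1*(-77))*(-307 - 260) - 1*(-360033) = (1 + 77)*(-567) + 360033 = 78*(-567) + 360033 = -44226 + 360033 = 315807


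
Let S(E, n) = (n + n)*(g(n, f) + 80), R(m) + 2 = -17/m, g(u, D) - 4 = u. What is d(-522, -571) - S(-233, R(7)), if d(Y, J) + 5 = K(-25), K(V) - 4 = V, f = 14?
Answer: 33260/49 ≈ 678.78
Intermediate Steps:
g(u, D) = 4 + u
K(V) = 4 + V
d(Y, J) = -26 (d(Y, J) = -5 + (4 - 25) = -5 - 21 = -26)
R(m) = -2 - 17/m
S(E, n) = 2*n*(84 + n) (S(E, n) = (n + n)*((4 + n) + 80) = (2*n)*(84 + n) = 2*n*(84 + n))
d(-522, -571) - S(-233, R(7)) = -26 - 2*(-2 - 17/7)*(84 + (-2 - 17/7)) = -26 - 2*(-31)*(84 - 31/7)/7 = -26 - 2*(-31)*557/(7*7) = -26 - 1*(-34534/49) = -26 + 34534/49 = 33260/49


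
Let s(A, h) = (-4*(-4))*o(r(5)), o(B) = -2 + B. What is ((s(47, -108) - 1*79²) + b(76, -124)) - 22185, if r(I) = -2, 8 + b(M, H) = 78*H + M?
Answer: -38094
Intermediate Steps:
b(M, H) = -8 + M + 78*H (b(M, H) = -8 + (78*H + M) = -8 + (M + 78*H) = -8 + M + 78*H)
s(A, h) = -64 (s(A, h) = (-4*(-4))*(-2 - 2) = 16*(-4) = -64)
((s(47, -108) - 1*79²) + b(76, -124)) - 22185 = ((-64 - 1*79²) + (-8 + 76 + 78*(-124))) - 22185 = ((-64 - 1*6241) + (-8 + 76 - 9672)) - 22185 = ((-64 - 6241) - 9604) - 22185 = (-6305 - 9604) - 22185 = -15909 - 22185 = -38094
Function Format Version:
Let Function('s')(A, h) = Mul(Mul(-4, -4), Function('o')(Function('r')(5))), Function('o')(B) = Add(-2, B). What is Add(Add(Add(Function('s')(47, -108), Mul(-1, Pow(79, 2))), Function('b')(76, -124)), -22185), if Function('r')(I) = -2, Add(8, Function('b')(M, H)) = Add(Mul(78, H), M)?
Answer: -38094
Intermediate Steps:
Function('b')(M, H) = Add(-8, M, Mul(78, H)) (Function('b')(M, H) = Add(-8, Add(Mul(78, H), M)) = Add(-8, Add(M, Mul(78, H))) = Add(-8, M, Mul(78, H)))
Function('s')(A, h) = -64 (Function('s')(A, h) = Mul(Mul(-4, -4), Add(-2, -2)) = Mul(16, -4) = -64)
Add(Add(Add(Function('s')(47, -108), Mul(-1, Pow(79, 2))), Function('b')(76, -124)), -22185) = Add(Add(Add(-64, Mul(-1, Pow(79, 2))), Add(-8, 76, Mul(78, -124))), -22185) = Add(Add(Add(-64, Mul(-1, 6241)), Add(-8, 76, -9672)), -22185) = Add(Add(Add(-64, -6241), -9604), -22185) = Add(Add(-6305, -9604), -22185) = Add(-15909, -22185) = -38094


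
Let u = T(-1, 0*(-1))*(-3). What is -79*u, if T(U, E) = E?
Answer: 0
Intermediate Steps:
u = 0 (u = (0*(-1))*(-3) = 0*(-3) = 0)
-79*u = -79*0 = 0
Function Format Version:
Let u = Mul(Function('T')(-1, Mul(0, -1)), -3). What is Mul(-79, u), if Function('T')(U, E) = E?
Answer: 0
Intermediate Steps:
u = 0 (u = Mul(Mul(0, -1), -3) = Mul(0, -3) = 0)
Mul(-79, u) = Mul(-79, 0) = 0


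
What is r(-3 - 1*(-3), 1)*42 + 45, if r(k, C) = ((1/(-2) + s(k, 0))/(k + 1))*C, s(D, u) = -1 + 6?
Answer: 234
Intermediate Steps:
s(D, u) = 5
r(k, C) = 9*C/(2*(1 + k)) (r(k, C) = ((1/(-2) + 5)/(k + 1))*C = ((-½ + 5)/(1 + k))*C = (9/(2*(1 + k)))*C = 9*C/(2*(1 + k)))
r(-3 - 1*(-3), 1)*42 + 45 = ((9/2)*1/(1 + (-3 - 1*(-3))))*42 + 45 = ((9/2)*1/(1 + (-3 + 3)))*42 + 45 = ((9/2)*1/(1 + 0))*42 + 45 = ((9/2)*1/1)*42 + 45 = ((9/2)*1*1)*42 + 45 = (9/2)*42 + 45 = 189 + 45 = 234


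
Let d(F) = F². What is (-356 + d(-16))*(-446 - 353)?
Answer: 79900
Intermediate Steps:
(-356 + d(-16))*(-446 - 353) = (-356 + (-16)²)*(-446 - 353) = (-356 + 256)*(-799) = -100*(-799) = 79900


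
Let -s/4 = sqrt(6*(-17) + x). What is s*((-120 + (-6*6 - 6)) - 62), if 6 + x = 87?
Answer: 896*I*sqrt(21) ≈ 4106.0*I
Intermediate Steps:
x = 81 (x = -6 + 87 = 81)
s = -4*I*sqrt(21) (s = -4*sqrt(6*(-17) + 81) = -4*sqrt(-102 + 81) = -4*I*sqrt(21) ≈ -18.33*I)
s*((-120 + (-6*6 - 6)) - 62) = (-4*I*sqrt(21))*((-120 + (-6*6 - 6)) - 62) = (-4*I*sqrt(21))*((-120 + (-36 - 6)) - 62) = (-4*I*sqrt(21))*((-120 - 42) - 62) = (-4*I*sqrt(21))*(-162 - 62) = -4*I*sqrt(21)*(-224) = 896*I*sqrt(21)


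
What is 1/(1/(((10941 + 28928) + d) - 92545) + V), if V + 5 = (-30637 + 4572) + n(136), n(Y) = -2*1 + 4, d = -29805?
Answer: -82481/2150114709 ≈ -3.8361e-5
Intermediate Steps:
n(Y) = 2 (n(Y) = -2 + 4 = 2)
V = -26068 (V = -5 + ((-30637 + 4572) + 2) = -5 + (-26065 + 2) = -5 - 26063 = -26068)
1/(1/(((10941 + 28928) + d) - 92545) + V) = 1/(1/(((10941 + 28928) - 29805) - 92545) - 26068) = 1/(1/((39869 - 29805) - 92545) - 26068) = 1/(1/(10064 - 92545) - 26068) = 1/(1/(-82481) - 26068) = 1/(-1/82481 - 26068) = 1/(-2150114709/82481) = -82481/2150114709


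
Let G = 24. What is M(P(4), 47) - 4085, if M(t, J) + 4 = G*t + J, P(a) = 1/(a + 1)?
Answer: -20186/5 ≈ -4037.2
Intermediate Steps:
P(a) = 1/(1 + a)
M(t, J) = -4 + J + 24*t (M(t, J) = -4 + (24*t + J) = -4 + (J + 24*t) = -4 + J + 24*t)
M(P(4), 47) - 4085 = (-4 + 47 + 24/(1 + 4)) - 4085 = (-4 + 47 + 24/5) - 4085 = 239/5 - 4085 = -20186/5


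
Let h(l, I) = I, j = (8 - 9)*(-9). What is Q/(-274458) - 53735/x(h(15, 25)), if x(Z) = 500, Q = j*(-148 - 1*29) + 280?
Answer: -1474734413/13722900 ≈ -107.47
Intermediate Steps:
j = 9 (j = -1*(-9) = 9)
Q = -1313 (Q = 9*(-148 - 1*29) + 280 = 9*(-148 - 29) + 280 = 9*(-177) + 280 = -1593 + 280 = -1313)
Q/(-274458) - 53735/x(h(15, 25)) = -1313/(-274458) - 53735/500 = -1313*(-1/274458) - 53735*1/500 = 1313/274458 - 10747/100 = -1474734413/13722900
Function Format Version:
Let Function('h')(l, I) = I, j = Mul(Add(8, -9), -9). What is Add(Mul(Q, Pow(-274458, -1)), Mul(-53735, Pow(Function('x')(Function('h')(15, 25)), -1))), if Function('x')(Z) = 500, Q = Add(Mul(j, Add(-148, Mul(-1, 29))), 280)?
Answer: Rational(-1474734413, 13722900) ≈ -107.47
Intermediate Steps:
j = 9 (j = Mul(-1, -9) = 9)
Q = -1313 (Q = Add(Mul(9, Add(-148, Mul(-1, 29))), 280) = Add(Mul(9, Add(-148, -29)), 280) = Add(Mul(9, -177), 280) = Add(-1593, 280) = -1313)
Add(Mul(Q, Pow(-274458, -1)), Mul(-53735, Pow(Function('x')(Function('h')(15, 25)), -1))) = Add(Mul(-1313, Pow(-274458, -1)), Mul(-53735, Pow(500, -1))) = Add(Mul(-1313, Rational(-1, 274458)), Mul(-53735, Rational(1, 500))) = Add(Rational(1313, 274458), Rational(-10747, 100)) = Rational(-1474734413, 13722900)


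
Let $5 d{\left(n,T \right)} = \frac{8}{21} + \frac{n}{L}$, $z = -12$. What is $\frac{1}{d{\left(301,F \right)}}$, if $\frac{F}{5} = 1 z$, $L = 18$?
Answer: $\frac{126}{431} \approx 0.29234$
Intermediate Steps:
$F = -60$ ($F = 5 \cdot 1 \left(-12\right) = 5 \left(-12\right) = -60$)
$d{\left(n,T \right)} = \frac{8}{105} + \frac{n}{90}$ ($d{\left(n,T \right)} = \frac{\frac{8}{21} + \frac{n}{18}}{5} = \frac{8}{105} + \frac{n}{90}$)
$\frac{1}{d{\left(301,F \right)}} = \frac{1}{\frac{8}{105} + \frac{1}{90} \cdot 301} = \frac{1}{\frac{8}{105} + \frac{301}{90}} = \frac{1}{\frac{431}{126}} = \frac{126}{431}$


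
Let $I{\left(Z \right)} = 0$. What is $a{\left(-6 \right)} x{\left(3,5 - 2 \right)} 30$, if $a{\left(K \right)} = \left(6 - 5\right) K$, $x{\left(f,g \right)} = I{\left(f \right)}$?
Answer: $0$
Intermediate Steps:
$x{\left(f,g \right)} = 0$
$a{\left(K \right)} = K$ ($a{\left(K \right)} = 1 K = K$)
$a{\left(-6 \right)} x{\left(3,5 - 2 \right)} 30 = \left(-6\right) 0 \cdot 30 = 0 \cdot 30 = 0$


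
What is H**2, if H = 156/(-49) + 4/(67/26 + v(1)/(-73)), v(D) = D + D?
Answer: 146594031376/56221626321 ≈ 2.6074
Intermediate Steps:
v(D) = 2*D
H = -382876/237111 (H = 156/(-49) + 4/(67/26 + (2*1)/(-73)) = 156*(-1/49) + 4/(67*(1/26) + 2*(-1/73)) = -156/49 + 4/(67/26 - 2/73) = -156/49 + 4/(4839/1898) = -156/49 + 4*(1898/4839) = -156/49 + 7592/4839 = -382876/237111 ≈ -1.6148)
H**2 = (-382876/237111)**2 = 146594031376/56221626321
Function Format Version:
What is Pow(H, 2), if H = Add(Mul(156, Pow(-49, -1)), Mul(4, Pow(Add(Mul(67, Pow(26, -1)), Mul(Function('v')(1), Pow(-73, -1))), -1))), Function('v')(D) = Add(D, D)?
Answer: Rational(146594031376, 56221626321) ≈ 2.6074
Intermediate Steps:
Function('v')(D) = Mul(2, D)
H = Rational(-382876, 237111) (H = Add(Mul(156, Pow(-49, -1)), Mul(4, Pow(Add(Mul(67, Pow(26, -1)), Mul(Mul(2, 1), Pow(-73, -1))), -1))) = Add(Mul(156, Rational(-1, 49)), Mul(4, Pow(Add(Mul(67, Rational(1, 26)), Mul(2, Rational(-1, 73))), -1))) = Add(Rational(-156, 49), Mul(4, Pow(Add(Rational(67, 26), Rational(-2, 73)), -1))) = Add(Rational(-156, 49), Mul(4, Pow(Rational(4839, 1898), -1))) = Add(Rational(-156, 49), Mul(4, Rational(1898, 4839))) = Add(Rational(-156, 49), Rational(7592, 4839)) = Rational(-382876, 237111) ≈ -1.6148)
Pow(H, 2) = Pow(Rational(-382876, 237111), 2) = Rational(146594031376, 56221626321)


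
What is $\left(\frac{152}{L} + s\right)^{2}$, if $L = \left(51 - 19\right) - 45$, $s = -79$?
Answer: $\frac{1390041}{169} \approx 8225.1$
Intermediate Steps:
$L = -13$ ($L = 32 - 45 = -13$)
$\left(\frac{152}{L} + s\right)^{2} = \left(\frac{152}{-13} - 79\right)^{2} = \left(152 \left(- \frac{1}{13}\right) - 79\right)^{2} = \left(- \frac{152}{13} - 79\right)^{2} = \left(- \frac{1179}{13}\right)^{2} = \frac{1390041}{169}$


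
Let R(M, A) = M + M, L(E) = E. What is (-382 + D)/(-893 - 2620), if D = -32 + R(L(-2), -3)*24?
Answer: 170/1171 ≈ 0.14517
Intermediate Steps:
R(M, A) = 2*M
D = -128 (D = -32 + (2*(-2))*24 = -32 - 4*24 = -32 - 96 = -128)
(-382 + D)/(-893 - 2620) = (-382 - 128)/(-893 - 2620) = -510/(-3513) = -510*(-1/3513) = 170/1171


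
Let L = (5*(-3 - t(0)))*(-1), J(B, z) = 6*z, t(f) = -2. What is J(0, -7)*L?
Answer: -210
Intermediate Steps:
L = 5 (L = (5*(-3 - 1*(-2)))*(-1) = (5*(-3 + 2))*(-1) = (5*(-1))*(-1) = -5*(-1) = 5)
J(0, -7)*L = (6*(-7))*5 = -42*5 = -210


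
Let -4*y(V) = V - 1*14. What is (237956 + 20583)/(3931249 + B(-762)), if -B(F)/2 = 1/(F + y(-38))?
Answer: 193645711/2944505503 ≈ 0.065765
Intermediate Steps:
y(V) = 7/2 - V/4 (y(V) = -(V - 1*14)/4 = -(V - 14)/4 = -(-14 + V)/4 = 7/2 - V/4)
B(F) = -2/(13 + F) (B(F) = -2/(F + (7/2 - 1/4*(-38))) = -2/(F + (7/2 + 19/2)) = -2/(F + 13) = -2/(13 + F))
(237956 + 20583)/(3931249 + B(-762)) = (237956 + 20583)/(3931249 - 2/(13 - 762)) = 258539/(3931249 - 2/(-749)) = 258539/(3931249 - 2*(-1/749)) = 258539/(3931249 + 2/749) = 258539/(2944505503/749) = 258539*(749/2944505503) = 193645711/2944505503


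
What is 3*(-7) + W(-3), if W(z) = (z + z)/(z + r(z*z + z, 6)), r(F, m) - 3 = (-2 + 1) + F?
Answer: -111/5 ≈ -22.200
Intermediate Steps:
r(F, m) = 2 + F (r(F, m) = 3 + ((-2 + 1) + F) = 3 + (-1 + F) = 2 + F)
W(z) = 2*z/(2 + z² + 2*z) (W(z) = (z + z)/(z + (2 + (z*z + z))) = (2*z)/(z + (2 + (z² + z))) = (2*z)/(z + (2 + (z + z²))) = (2*z)/(z + (2 + z + z²)) = (2*z)/(2 + z² + 2*z) = 2*z/(2 + z² + 2*z))
3*(-7) + W(-3) = 3*(-7) + 2*(-3)/(2 - 3 - 3*(1 - 3)) = -21 + 2*(-3)/(2 - 3 - 3*(-2)) = -21 + 2*(-3)/(2 - 3 + 6) = -21 + 2*(-3)/5 = -21 + 2*(-3)*(⅕) = -21 - 6/5 = -111/5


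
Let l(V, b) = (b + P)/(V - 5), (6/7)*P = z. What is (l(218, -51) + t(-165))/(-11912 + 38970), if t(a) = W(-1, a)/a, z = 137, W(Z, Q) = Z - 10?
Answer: 3691/172900620 ≈ 2.1348e-5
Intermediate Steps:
W(Z, Q) = -10 + Z
P = 959/6 (P = (7/6)*137 = 959/6 ≈ 159.83)
l(V, b) = (959/6 + b)/(-5 + V) (l(V, b) = (b + 959/6)/(V - 5) = (959/6 + b)/(-5 + V))
t(a) = -11/a (t(a) = (-10 - 1)/a = -11/a)
(l(218, -51) + t(-165))/(-11912 + 38970) = ((959/6 - 51)/(-5 + 218) - 11/(-165))/(-11912 + 38970) = ((653/6)/213 - 11*(-1/165))/27058 = ((1/213)*(653/6) + 1/15)*(1/27058) = (653/1278 + 1/15)*(1/27058) = (3691/6390)*(1/27058) = 3691/172900620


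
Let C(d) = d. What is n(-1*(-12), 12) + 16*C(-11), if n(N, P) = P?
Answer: -164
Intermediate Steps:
n(-1*(-12), 12) + 16*C(-11) = 12 + 16*(-11) = 12 - 176 = -164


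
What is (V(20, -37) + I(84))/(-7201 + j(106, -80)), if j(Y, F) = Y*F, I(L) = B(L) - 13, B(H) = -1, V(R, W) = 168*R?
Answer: -3346/15681 ≈ -0.21338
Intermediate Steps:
I(L) = -14 (I(L) = -1 - 13 = -14)
j(Y, F) = F*Y
(V(20, -37) + I(84))/(-7201 + j(106, -80)) = (168*20 - 14)/(-7201 - 80*106) = (3360 - 14)/(-7201 - 8480) = 3346/(-15681) = 3346*(-1/15681) = -3346/15681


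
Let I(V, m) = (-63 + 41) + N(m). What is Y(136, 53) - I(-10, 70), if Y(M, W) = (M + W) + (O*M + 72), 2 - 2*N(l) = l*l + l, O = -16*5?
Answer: -8113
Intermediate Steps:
O = -80
N(l) = 1 - l/2 - l²/2 (N(l) = 1 - (l*l + l)/2 = 1 - (l² + l)/2 = 1 - (l + l²)/2 = 1 + (-l/2 - l²/2) = 1 - l/2 - l²/2)
I(V, m) = -21 - m/2 - m²/2 (I(V, m) = (-63 + 41) + (1 - m/2 - m²/2) = -22 + (1 - m/2 - m²/2) = -21 - m/2 - m²/2)
Y(M, W) = 72 + W - 79*M (Y(M, W) = (M + W) + (-80*M + 72) = (M + W) + (72 - 80*M) = 72 + W - 79*M)
Y(136, 53) - I(-10, 70) = (72 + 53 - 79*136) - (-21 - ½*70 - ½*70²) = (72 + 53 - 10744) - (-21 - 35 - ½*4900) = -10619 - (-21 - 35 - 2450) = -10619 - 1*(-2506) = -10619 + 2506 = -8113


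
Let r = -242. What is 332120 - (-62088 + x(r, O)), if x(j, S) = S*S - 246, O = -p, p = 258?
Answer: 327890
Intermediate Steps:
O = -258 (O = -1*258 = -258)
x(j, S) = -246 + S**2 (x(j, S) = S**2 - 246 = -246 + S**2)
332120 - (-62088 + x(r, O)) = 332120 - (-62088 + (-246 + (-258)**2)) = 332120 - (-62088 + (-246 + 66564)) = 332120 - (-62088 + 66318) = 332120 - 1*4230 = 332120 - 4230 = 327890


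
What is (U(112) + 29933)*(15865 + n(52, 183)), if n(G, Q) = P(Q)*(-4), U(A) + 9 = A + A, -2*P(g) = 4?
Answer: 478539204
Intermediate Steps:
P(g) = -2 (P(g) = -½*4 = -2)
U(A) = -9 + 2*A (U(A) = -9 + (A + A) = -9 + 2*A)
n(G, Q) = 8 (n(G, Q) = -2*(-4) = 8)
(U(112) + 29933)*(15865 + n(52, 183)) = ((-9 + 2*112) + 29933)*(15865 + 8) = ((-9 + 224) + 29933)*15873 = (215 + 29933)*15873 = 30148*15873 = 478539204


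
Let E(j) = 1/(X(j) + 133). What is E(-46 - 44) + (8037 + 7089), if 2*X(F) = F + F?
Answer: 650419/43 ≈ 15126.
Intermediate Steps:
X(F) = F (X(F) = (F + F)/2 = (2*F)/2 = F)
E(j) = 1/(133 + j) (E(j) = 1/(j + 133) = 1/(133 + j))
E(-46 - 44) + (8037 + 7089) = 1/(133 + (-46 - 44)) + (8037 + 7089) = 1/(133 - 90) + 15126 = 1/43 + 15126 = 650419/43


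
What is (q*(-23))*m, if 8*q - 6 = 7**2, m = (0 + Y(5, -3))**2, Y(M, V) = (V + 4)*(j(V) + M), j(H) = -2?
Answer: -11385/8 ≈ -1423.1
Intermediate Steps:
Y(M, V) = (-2 + M)*(4 + V) (Y(M, V) = (V + 4)*(-2 + M) = (4 + V)*(-2 + M) = (-2 + M)*(4 + V))
m = 9 (m = (0 + (-8 - 2*(-3) + 4*5 + 5*(-3)))**2 = (0 + (-8 + 6 + 20 - 15))**2 = (0 + 3)**2 = 3**2 = 9)
q = 55/8 (q = 3/4 + (1/8)*7**2 = 3/4 + (1/8)*49 = 3/4 + 49/8 = 55/8 ≈ 6.8750)
(q*(-23))*m = ((55/8)*(-23))*9 = -1265/8*9 = -11385/8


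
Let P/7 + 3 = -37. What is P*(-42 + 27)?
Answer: 4200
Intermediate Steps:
P = -280 (P = -21 + 7*(-37) = -21 - 259 = -280)
P*(-42 + 27) = -280*(-42 + 27) = -280*(-15) = 4200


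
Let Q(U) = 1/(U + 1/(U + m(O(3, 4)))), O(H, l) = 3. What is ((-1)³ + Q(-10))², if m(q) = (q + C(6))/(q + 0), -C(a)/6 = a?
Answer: 53824/44521 ≈ 1.2090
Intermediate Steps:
C(a) = -6*a
m(q) = (-36 + q)/q (m(q) = (q - 6*6)/(q + 0) = (q - 36)/q = (-36 + q)/q)
Q(U) = 1/(U + 1/(-11 + U)) (Q(U) = 1/(U + 1/(U + (-36 + 3)/3)) = 1/(U + 1/(U + (⅓)*(-33))) = 1/(U + 1/(U - 11)) = 1/(U + 1/(-11 + U)))
((-1)³ + Q(-10))² = ((-1)³ + (-11 - 10)/(1 + (-10)² - 11*(-10)))² = (-1 - 21/(1 + 100 + 110))² = (-1 - 21/211)² = (-232/211)² = 53824/44521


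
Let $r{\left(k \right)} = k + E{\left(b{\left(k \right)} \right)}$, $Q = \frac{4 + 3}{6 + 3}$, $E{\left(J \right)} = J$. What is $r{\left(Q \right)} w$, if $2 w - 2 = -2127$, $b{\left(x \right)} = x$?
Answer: $- \frac{14875}{9} \approx -1652.8$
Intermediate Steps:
$w = - \frac{2125}{2}$ ($w = 1 + \frac{1}{2} \left(-2127\right) = 1 - \frac{2127}{2} = - \frac{2125}{2} \approx -1062.5$)
$Q = \frac{7}{9} \approx 0.77778$
$r{\left(k \right)} = 2 k$ ($r{\left(k \right)} = k + k = 2 k$)
$r{\left(Q \right)} w = 2 \cdot \frac{7}{9} \left(- \frac{2125}{2}\right) = \frac{14}{9} \left(- \frac{2125}{2}\right) = - \frac{14875}{9}$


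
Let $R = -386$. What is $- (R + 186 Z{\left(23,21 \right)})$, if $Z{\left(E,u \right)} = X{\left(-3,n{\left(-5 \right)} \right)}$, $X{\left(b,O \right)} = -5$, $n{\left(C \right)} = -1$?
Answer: $1316$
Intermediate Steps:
$Z{\left(E,u \right)} = -5$
$- (R + 186 Z{\left(23,21 \right)}) = - (-386 + 186 \left(-5\right)) = - (-386 - 930) = \left(-1\right) \left(-1316\right) = 1316$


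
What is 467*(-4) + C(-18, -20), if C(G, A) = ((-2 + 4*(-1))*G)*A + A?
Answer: -4048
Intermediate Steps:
C(G, A) = A - 6*A*G (C(G, A) = ((-2 - 4)*G)*A + A = (-6*G)*A + A = -6*A*G + A = A - 6*A*G)
467*(-4) + C(-18, -20) = 467*(-4) - 20*(1 - 6*(-18)) = -1868 - 20*(1 + 108) = -1868 - 20*109 = -1868 - 2180 = -4048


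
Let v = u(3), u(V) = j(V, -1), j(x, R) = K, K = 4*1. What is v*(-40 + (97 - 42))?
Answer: 60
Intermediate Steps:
K = 4
j(x, R) = 4
u(V) = 4
v = 4
v*(-40 + (97 - 42)) = 4*(-40 + (97 - 42)) = 4*(-40 + 55) = 4*15 = 60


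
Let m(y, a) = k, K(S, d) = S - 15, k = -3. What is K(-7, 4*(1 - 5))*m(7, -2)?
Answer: 66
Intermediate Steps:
K(S, d) = -15 + S
m(y, a) = -3
K(-7, 4*(1 - 5))*m(7, -2) = (-15 - 7)*(-3) = -22*(-3) = 66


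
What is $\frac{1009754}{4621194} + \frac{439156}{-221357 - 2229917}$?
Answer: $\frac{111439663583}{2831953175289} \approx 0.039351$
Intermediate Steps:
$\frac{1009754}{4621194} + \frac{439156}{-221357 - 2229917} = 1009754 \cdot \frac{1}{4621194} + \frac{439156}{-221357 - 2229917} = \frac{504877}{2310597} + \frac{439156}{-2451274} = \frac{504877}{2310597} + 439156 \left(- \frac{1}{2451274}\right) = \frac{504877}{2310597} - \frac{219578}{1225637} = \frac{111439663583}{2831953175289}$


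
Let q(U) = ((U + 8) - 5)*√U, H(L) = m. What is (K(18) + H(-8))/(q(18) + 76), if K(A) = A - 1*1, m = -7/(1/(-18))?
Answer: -5434/1081 + 9009*√2/2162 ≈ 0.86617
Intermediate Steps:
m = 126 (m = -7/(-1/18) = -7*(-18) = 126)
H(L) = 126
K(A) = -1 + A (K(A) = A - 1 = -1 + A)
q(U) = √U*(3 + U) (q(U) = ((8 + U) - 5)*√U = (3 + U)*√U = √U*(3 + U))
(K(18) + H(-8))/(q(18) + 76) = ((-1 + 18) + 126)/(√18*(3 + 18) + 76) = (17 + 126)/((3*√2)*21 + 76) = 143/(63*√2 + 76) = 143/(76 + 63*√2)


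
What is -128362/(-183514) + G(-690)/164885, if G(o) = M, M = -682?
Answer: 10519905911/15129352945 ≈ 0.69533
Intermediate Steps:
G(o) = -682
-128362/(-183514) + G(-690)/164885 = -128362/(-183514) - 682/164885 = -128362*(-1/183514) - 682*1/164885 = 64181/91757 - 682/164885 = 10519905911/15129352945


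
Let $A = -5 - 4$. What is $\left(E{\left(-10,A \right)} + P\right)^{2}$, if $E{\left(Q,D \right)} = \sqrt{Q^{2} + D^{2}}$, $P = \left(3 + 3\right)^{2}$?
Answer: $\left(36 + \sqrt{181}\right)^{2} \approx 2445.7$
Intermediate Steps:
$A = -9$ ($A = -5 - 4 = -9$)
$P = 36$ ($P = 6^{2} = 36$)
$E{\left(Q,D \right)} = \sqrt{D^{2} + Q^{2}}$
$\left(E{\left(-10,A \right)} + P\right)^{2} = \left(\sqrt{\left(-9\right)^{2} + \left(-10\right)^{2}} + 36\right)^{2} = \left(\sqrt{81 + 100} + 36\right)^{2} = \left(\sqrt{181} + 36\right)^{2} = \left(36 + \sqrt{181}\right)^{2}$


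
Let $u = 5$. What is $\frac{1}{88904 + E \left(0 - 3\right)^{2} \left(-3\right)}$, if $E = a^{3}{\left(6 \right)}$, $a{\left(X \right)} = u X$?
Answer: $- \frac{1}{640096} \approx -1.5623 \cdot 10^{-6}$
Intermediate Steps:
$a{\left(X \right)} = 5 X$
$E = 27000$ ($E = \left(5 \cdot 6\right)^{3} = 30^{3} = 27000$)
$\frac{1}{88904 + E \left(0 - 3\right)^{2} \left(-3\right)} = \frac{1}{88904 + 27000 \left(0 - 3\right)^{2} \left(-3\right)} = \frac{1}{88904 + 27000 \left(-3\right)^{2} \left(-3\right)} = \frac{1}{88904 + 27000 \cdot 9 \left(-3\right)} = \frac{1}{88904 + 243000 \left(-3\right)} = \frac{1}{88904 - 729000} = \frac{1}{-640096} = - \frac{1}{640096}$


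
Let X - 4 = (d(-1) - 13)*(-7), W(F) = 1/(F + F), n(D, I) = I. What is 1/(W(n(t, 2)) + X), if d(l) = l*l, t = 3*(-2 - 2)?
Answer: 4/353 ≈ 0.011331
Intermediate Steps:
t = -12 (t = 3*(-4) = -12)
d(l) = l²
W(F) = 1/(2*F)
X = 88 (X = 4 + ((-1)² - 13)*(-7) = 4 + (1 - 13)*(-7) = 4 - 12*(-7) = 4 + 84 = 88)
1/(W(n(t, 2)) + X) = 1/((½)/2 + 88) = 1/((½)*(½) + 88) = 1/(¼ + 88) = 1/(353/4) = 4/353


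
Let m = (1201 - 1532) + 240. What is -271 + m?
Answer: -362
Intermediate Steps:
m = -91 (m = -331 + 240 = -91)
-271 + m = -271 - 91 = -362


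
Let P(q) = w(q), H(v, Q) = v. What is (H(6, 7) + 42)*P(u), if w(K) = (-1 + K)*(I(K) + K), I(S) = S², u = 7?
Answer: 16128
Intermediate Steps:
w(K) = (-1 + K)*(K + K²) (w(K) = (-1 + K)*(K² + K) = (-1 + K)*(K + K²))
P(q) = q³ - q
(H(6, 7) + 42)*P(u) = (6 + 42)*(7³ - 1*7) = 48*(343 - 7) = 48*336 = 16128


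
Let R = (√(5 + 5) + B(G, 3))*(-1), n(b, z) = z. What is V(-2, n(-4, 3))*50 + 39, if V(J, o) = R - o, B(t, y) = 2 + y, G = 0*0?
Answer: -361 - 50*√10 ≈ -519.11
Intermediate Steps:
G = 0
R = -5 - √10 (R = (√(5 + 5) + (2 + 3))*(-1) = (√10 + 5)*(-1) = (5 + √10)*(-1) = -5 - √10 ≈ -8.1623)
V(J, o) = -5 - o - √10 (V(J, o) = (-5 - √10) - o = -5 - o - √10)
V(-2, n(-4, 3))*50 + 39 = (-5 - 1*3 - √10)*50 + 39 = (-5 - 3 - √10)*50 + 39 = (-8 - √10)*50 + 39 = (-400 - 50*√10) + 39 = -361 - 50*√10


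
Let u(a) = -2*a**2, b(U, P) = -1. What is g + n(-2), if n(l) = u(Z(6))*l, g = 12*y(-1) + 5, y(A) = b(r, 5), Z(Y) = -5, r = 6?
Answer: 93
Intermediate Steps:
y(A) = -1
g = -7 (g = 12*(-1) + 5 = -12 + 5 = -7)
n(l) = -50*l (n(l) = (-2*(-5)**2)*l = (-2*25)*l = -50*l)
g + n(-2) = -7 - 50*(-2) = -7 + 100 = 93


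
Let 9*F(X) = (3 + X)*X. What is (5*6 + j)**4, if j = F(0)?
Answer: 810000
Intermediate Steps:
F(X) = X*(3 + X)/9 (F(X) = ((3 + X)*X)/9 = (X*(3 + X))/9 = X*(3 + X)/9)
j = 0 (j = (1/9)*0*(3 + 0) = (1/9)*0*3 = 0)
(5*6 + j)**4 = (5*6 + 0)**4 = (30 + 0)**4 = 30**4 = 810000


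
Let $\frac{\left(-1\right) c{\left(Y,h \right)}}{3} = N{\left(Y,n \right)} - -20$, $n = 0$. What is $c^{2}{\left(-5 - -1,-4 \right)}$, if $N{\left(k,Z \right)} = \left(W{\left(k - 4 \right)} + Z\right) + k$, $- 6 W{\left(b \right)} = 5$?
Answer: $\frac{8281}{4} \approx 2070.3$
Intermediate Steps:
$W{\left(b \right)} = - \frac{5}{6}$ ($W{\left(b \right)} = \left(- \frac{1}{6}\right) 5 = - \frac{5}{6}$)
$N{\left(k,Z \right)} = - \frac{5}{6} + Z + k$ ($N{\left(k,Z \right)} = \left(- \frac{5}{6} + Z\right) + k = - \frac{5}{6} + Z + k$)
$c{\left(Y,h \right)} = - \frac{115}{2} - 3 Y$ ($c{\left(Y,h \right)} = - 3 \left(\left(- \frac{5}{6} + 0 + Y\right) - -20\right) = - 3 \left(\left(- \frac{5}{6} + Y\right) + 20\right) = - 3 \left(\frac{115}{6} + Y\right) = - \frac{115}{2} - 3 Y$)
$c^{2}{\left(-5 - -1,-4 \right)} = \left(- \frac{115}{2} - 3 \left(-5 - -1\right)\right)^{2} = \left(- \frac{115}{2} - 3 \left(-5 + 1\right)\right)^{2} = \left(- \frac{115}{2} - -12\right)^{2} = \left(- \frac{115}{2} + 12\right)^{2} = \left(- \frac{91}{2}\right)^{2} = \frac{8281}{4}$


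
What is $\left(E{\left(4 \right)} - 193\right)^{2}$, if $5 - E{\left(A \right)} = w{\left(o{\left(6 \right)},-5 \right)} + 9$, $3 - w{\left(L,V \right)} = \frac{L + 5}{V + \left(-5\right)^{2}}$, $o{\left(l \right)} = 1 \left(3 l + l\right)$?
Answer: $\frac{15768841}{400} \approx 39422.0$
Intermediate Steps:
$o{\left(l \right)} = 4 l$ ($o{\left(l \right)} = 1 \cdot 4 l = 4 l$)
$w{\left(L,V \right)} = 3 - \frac{5 + L}{25 + V}$ ($w{\left(L,V \right)} = 3 - \frac{L + 5}{V + \left(-5\right)^{2}} = 3 - \frac{5 + L}{V + 25} = 3 - \frac{5 + L}{25 + V}$)
$E{\left(A \right)} = - \frac{111}{20}$ ($E{\left(A \right)} = 5 - \left(\frac{70 - 4 \cdot 6 + 3 \left(-5\right)}{25 - 5} + 9\right) = 5 - \left(\frac{70 - 24 - 15}{20} + 9\right) = 5 - \left(\frac{1}{20} \cdot 31 + 9\right) = 5 - \left(\frac{31}{20} + 9\right) = 5 - \frac{211}{20} = - \frac{111}{20}$)
$\left(E{\left(4 \right)} - 193\right)^{2} = \left(- \frac{111}{20} - 193\right)^{2} = \left(- \frac{3971}{20}\right)^{2} = \frac{15768841}{400}$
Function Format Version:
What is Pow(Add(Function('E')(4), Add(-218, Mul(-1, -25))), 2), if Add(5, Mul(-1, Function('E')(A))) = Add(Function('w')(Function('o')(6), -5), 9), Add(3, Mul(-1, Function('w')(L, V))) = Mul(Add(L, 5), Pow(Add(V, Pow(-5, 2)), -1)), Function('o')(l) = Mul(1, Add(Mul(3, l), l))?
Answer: Rational(15768841, 400) ≈ 39422.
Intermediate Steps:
Function('o')(l) = Mul(4, l) (Function('o')(l) = Mul(1, Mul(4, l)) = Mul(4, l))
Function('w')(L, V) = Add(3, Mul(-1, Pow(Add(25, V), -1), Add(5, L))) (Function('w')(L, V) = Add(3, Mul(-1, Mul(Add(L, 5), Pow(Add(V, Pow(-5, 2)), -1)))) = Add(3, Mul(-1, Mul(Add(5, L), Pow(Add(V, 25), -1)))) = Add(3, Mul(-1, Mul(Add(5, L), Pow(Add(25, V), -1)))) = Add(3, Mul(-1, Mul(Pow(Add(25, V), -1), Add(5, L)))) = Add(3, Mul(-1, Pow(Add(25, V), -1), Add(5, L))))
Function('E')(A) = Rational(-111, 20) (Function('E')(A) = Add(5, Mul(-1, Add(Mul(Pow(Add(25, -5), -1), Add(70, Mul(-1, Mul(4, 6)), Mul(3, -5))), 9))) = Add(5, Mul(-1, Add(Mul(Pow(20, -1), Add(70, Mul(-1, 24), -15)), 9))) = Add(5, Mul(-1, Add(Mul(Rational(1, 20), Add(70, -24, -15)), 9))) = Add(5, Mul(-1, Add(Mul(Rational(1, 20), 31), 9))) = Add(5, Mul(-1, Add(Rational(31, 20), 9))) = Add(5, Mul(-1, Rational(211, 20))) = Add(5, Rational(-211, 20)) = Rational(-111, 20))
Pow(Add(Function('E')(4), Add(-218, Mul(-1, -25))), 2) = Pow(Add(Rational(-111, 20), Add(-218, Mul(-1, -25))), 2) = Pow(Add(Rational(-111, 20), Add(-218, 25)), 2) = Pow(Add(Rational(-111, 20), -193), 2) = Pow(Rational(-3971, 20), 2) = Rational(15768841, 400)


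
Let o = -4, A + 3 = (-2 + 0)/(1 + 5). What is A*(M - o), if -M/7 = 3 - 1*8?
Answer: -130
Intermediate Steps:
A = -10/3 (A = -3 + (-2 + 0)/(1 + 5) = -3 - 2/6 = -3 - 2*⅙ = -3 - ⅓ = -10/3 ≈ -3.3333)
M = 35 (M = -7*(3 - 1*8) = -7*(3 - 8) = -7*(-5) = 35)
A*(M - o) = -10*(35 - 1*(-4))/3 = -10*(35 + 4)/3 = -10/3*39 = -130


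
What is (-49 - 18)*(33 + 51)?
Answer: -5628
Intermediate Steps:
(-49 - 18)*(33 + 51) = -67*84 = -5628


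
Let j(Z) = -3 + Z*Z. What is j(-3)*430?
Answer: 2580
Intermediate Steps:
j(Z) = -3 + Z²
j(-3)*430 = (-3 + (-3)²)*430 = (-3 + 9)*430 = 6*430 = 2580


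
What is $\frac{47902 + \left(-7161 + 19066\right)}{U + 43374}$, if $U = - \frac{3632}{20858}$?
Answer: $\frac{56702473}{41122330} \approx 1.3789$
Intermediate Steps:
$U = - \frac{1816}{10429}$ ($U = \left(-3632\right) \frac{1}{20858} = - \frac{1816}{10429} \approx -0.17413$)
$\frac{47902 + \left(-7161 + 19066\right)}{U + 43374} = \frac{47902 + \left(-7161 + 19066\right)}{- \frac{1816}{10429} + 43374} = \frac{47902 + 11905}{\frac{452345630}{10429}} = 59807 \cdot \frac{10429}{452345630} = \frac{56702473}{41122330}$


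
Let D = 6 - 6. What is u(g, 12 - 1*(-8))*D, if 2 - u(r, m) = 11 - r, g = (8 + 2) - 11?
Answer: 0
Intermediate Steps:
D = 0
g = -1 (g = 10 - 11 = -1)
u(r, m) = -9 + r (u(r, m) = 2 - (11 - r) = 2 + (-11 + r) = -9 + r)
u(g, 12 - 1*(-8))*D = (-9 - 1)*0 = -10*0 = 0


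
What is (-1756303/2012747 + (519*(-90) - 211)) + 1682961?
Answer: 3292932845577/2012747 ≈ 1.6360e+6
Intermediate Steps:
(-1756303/2012747 + (519*(-90) - 211)) + 1682961 = (-1756303*1/2012747 + (-46710 - 211)) + 1682961 = (-1756303/2012747 - 46921) + 1682961 = -94441858290/2012747 + 1682961 = 3292932845577/2012747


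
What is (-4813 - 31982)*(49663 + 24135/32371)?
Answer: -59154037648860/32371 ≈ -1.8274e+9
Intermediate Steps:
(-4813 - 31982)*(49663 + 24135/32371) = -36795*(49663 + 24135*(1/32371)) = -36795*(49663 + 24135/32371) = -36795*1607665108/32371 = -59154037648860/32371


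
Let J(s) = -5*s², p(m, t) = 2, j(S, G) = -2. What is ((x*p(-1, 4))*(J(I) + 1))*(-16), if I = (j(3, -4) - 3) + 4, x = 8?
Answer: 1024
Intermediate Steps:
I = -1 (I = (-2 - 3) + 4 = -5 + 4 = -1)
((x*p(-1, 4))*(J(I) + 1))*(-16) = ((8*2)*(-5*(-1)² + 1))*(-16) = (16*(-5*1 + 1))*(-16) = (16*(-5 + 1))*(-16) = (16*(-4))*(-16) = -64*(-16) = 1024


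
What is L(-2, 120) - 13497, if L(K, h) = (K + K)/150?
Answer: -1012277/75 ≈ -13497.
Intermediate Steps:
L(K, h) = K/75 (L(K, h) = (2*K)*(1/150) = K/75)
L(-2, 120) - 13497 = (1/75)*(-2) - 13497 = -2/75 - 13497 = -1012277/75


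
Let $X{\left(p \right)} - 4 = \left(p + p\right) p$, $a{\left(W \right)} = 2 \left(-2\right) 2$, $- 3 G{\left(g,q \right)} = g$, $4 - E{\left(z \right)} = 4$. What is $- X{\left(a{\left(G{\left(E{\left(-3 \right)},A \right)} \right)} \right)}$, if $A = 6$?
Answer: $-132$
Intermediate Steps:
$E{\left(z \right)} = 0$ ($E{\left(z \right)} = 4 - 4 = 0$)
$G{\left(g,q \right)} = - \frac{g}{3}$
$a{\left(W \right)} = -8$ ($a{\left(W \right)} = \left(-4\right) 2 = -8$)
$X{\left(p \right)} = 4 + 2 p^{2}$ ($X{\left(p \right)} = 4 + \left(p + p\right) p = 4 + 2 p p = 4 + 2 p^{2}$)
$- X{\left(a{\left(G{\left(E{\left(-3 \right)},A \right)} \right)} \right)} = - (4 + 2 \left(-8\right)^{2}) = - (4 + 2 \cdot 64) = - (4 + 128) = \left(-1\right) 132 = -132$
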